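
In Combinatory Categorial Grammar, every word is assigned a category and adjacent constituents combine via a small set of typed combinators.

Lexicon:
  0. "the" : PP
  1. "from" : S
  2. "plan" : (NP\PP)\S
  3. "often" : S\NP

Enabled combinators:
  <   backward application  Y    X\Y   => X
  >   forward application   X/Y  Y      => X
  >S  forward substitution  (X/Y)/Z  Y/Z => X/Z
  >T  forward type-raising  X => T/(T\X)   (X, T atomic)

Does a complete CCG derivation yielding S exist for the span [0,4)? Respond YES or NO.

[0,4] S   <
  [0,3] NP   <
    [0,1] "the" : PP
    [1,3] NP\PP   <
      [1,2] "from" : S
      [2,3] "plan" : (NP\PP)\S
  [3,4] "often" : S\NP

YES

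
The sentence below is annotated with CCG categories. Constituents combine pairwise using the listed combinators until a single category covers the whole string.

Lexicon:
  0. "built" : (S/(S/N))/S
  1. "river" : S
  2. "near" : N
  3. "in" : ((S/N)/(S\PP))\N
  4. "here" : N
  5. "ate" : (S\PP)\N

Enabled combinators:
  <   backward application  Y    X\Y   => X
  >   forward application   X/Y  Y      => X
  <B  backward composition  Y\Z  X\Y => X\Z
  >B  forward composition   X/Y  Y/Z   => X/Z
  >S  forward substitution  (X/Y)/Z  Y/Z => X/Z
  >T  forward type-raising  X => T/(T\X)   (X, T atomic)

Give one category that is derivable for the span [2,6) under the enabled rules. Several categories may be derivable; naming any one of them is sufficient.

[0,6] S   >
  [0,2] S/(S/N)   >
    [0,1] "built" : (S/(S/N))/S
    [1,2] "river" : S
  [2,6] S/N   >
    [2,4] (S/N)/(S\PP)   <
      [2,3] "near" : N
      [3,4] "in" : ((S/N)/(S\PP))\N
    [4,6] S\PP   <
      [4,5] "here" : N
      [5,6] "ate" : (S\PP)\N

S/N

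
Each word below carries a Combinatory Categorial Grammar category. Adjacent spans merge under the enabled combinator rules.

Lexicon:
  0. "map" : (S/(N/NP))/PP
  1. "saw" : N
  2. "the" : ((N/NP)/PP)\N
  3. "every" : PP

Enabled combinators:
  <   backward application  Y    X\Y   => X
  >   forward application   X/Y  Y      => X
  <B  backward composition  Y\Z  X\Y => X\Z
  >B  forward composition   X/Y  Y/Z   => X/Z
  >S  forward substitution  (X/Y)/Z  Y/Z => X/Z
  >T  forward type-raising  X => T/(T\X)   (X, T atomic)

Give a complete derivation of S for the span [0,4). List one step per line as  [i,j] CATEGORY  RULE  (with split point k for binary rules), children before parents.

[0,4] S   >
  [0,3] S/PP   >S
    [0,1] "map" : (S/(N/NP))/PP
    [1,3] (N/NP)/PP   <
      [1,2] "saw" : N
      [2,3] "the" : ((N/NP)/PP)\N
  [3,4] "every" : PP

[0,1] (S/(N/NP))/PP  lex  "map"
[1,2] N  lex  "saw"
[2,3] ((N/NP)/PP)\N  lex  "the"
[1,3] (N/NP)/PP  <  k=2
[0,3] S/PP  >S  k=1
[3,4] PP  lex  "every"
[0,4] S  >  k=3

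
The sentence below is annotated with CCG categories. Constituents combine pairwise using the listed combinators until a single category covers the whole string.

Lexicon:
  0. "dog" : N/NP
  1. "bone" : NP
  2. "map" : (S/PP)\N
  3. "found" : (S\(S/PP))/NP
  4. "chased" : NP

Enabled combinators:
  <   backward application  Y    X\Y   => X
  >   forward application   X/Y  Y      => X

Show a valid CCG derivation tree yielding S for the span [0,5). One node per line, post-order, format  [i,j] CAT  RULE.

[0,1] N/NP  lex  "dog"
[1,2] NP  lex  "bone"
[0,2] N  >  k=1
[2,3] (S/PP)\N  lex  "map"
[0,3] S/PP  <  k=2
[3,4] (S\(S/PP))/NP  lex  "found"
[4,5] NP  lex  "chased"
[3,5] S\(S/PP)  >  k=4
[0,5] S  <  k=3

[0,5] S   <
  [0,3] S/PP   <
    [0,2] N   >
      [0,1] "dog" : N/NP
      [1,2] "bone" : NP
    [2,3] "map" : (S/PP)\N
  [3,5] S\(S/PP)   >
    [3,4] "found" : (S\(S/PP))/NP
    [4,5] "chased" : NP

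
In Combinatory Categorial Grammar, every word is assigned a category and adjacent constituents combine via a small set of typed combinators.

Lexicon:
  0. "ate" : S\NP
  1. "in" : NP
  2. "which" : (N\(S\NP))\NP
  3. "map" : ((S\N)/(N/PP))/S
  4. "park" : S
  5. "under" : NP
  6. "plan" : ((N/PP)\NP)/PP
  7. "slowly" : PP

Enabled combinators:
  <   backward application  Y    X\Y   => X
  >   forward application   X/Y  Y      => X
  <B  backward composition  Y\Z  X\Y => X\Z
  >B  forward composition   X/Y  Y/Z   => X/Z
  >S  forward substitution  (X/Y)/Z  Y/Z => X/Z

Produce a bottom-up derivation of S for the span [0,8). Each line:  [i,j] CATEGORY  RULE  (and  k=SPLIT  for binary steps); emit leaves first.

[0,8] S   <
  [0,3] N   <
    [0,1] "ate" : S\NP
    [1,3] N\(S\NP)   <
      [1,2] "in" : NP
      [2,3] "which" : (N\(S\NP))\NP
  [3,8] S\N   >
    [3,5] (S\N)/(N/PP)   >
      [3,4] "map" : ((S\N)/(N/PP))/S
      [4,5] "park" : S
    [5,8] N/PP   <
      [5,6] "under" : NP
      [6,8] (N/PP)\NP   >
        [6,7] "plan" : ((N/PP)\NP)/PP
        [7,8] "slowly" : PP

[0,1] S\NP  lex  "ate"
[1,2] NP  lex  "in"
[2,3] (N\(S\NP))\NP  lex  "which"
[1,3] N\(S\NP)  <  k=2
[0,3] N  <  k=1
[3,4] ((S\N)/(N/PP))/S  lex  "map"
[4,5] S  lex  "park"
[3,5] (S\N)/(N/PP)  >  k=4
[5,6] NP  lex  "under"
[6,7] ((N/PP)\NP)/PP  lex  "plan"
[7,8] PP  lex  "slowly"
[6,8] (N/PP)\NP  >  k=7
[5,8] N/PP  <  k=6
[3,8] S\N  >  k=5
[0,8] S  <  k=3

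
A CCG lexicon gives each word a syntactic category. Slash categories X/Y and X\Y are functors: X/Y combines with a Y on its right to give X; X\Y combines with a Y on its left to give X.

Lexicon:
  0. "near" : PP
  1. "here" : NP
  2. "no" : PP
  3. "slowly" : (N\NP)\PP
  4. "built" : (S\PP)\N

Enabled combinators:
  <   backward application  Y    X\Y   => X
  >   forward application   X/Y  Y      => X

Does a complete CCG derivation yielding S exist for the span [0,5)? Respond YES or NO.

YES

[0,5] S   <
  [0,1] "near" : PP
  [1,5] S\PP   <
    [1,4] N   <
      [1,2] "here" : NP
      [2,4] N\NP   <
        [2,3] "no" : PP
        [3,4] "slowly" : (N\NP)\PP
    [4,5] "built" : (S\PP)\N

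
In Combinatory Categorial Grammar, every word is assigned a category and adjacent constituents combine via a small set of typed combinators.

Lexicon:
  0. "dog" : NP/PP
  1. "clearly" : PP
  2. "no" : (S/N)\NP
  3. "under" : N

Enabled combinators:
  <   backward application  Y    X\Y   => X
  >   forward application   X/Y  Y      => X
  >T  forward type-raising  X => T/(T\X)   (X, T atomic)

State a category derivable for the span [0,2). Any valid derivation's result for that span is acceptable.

NP

[0,4] S   >
  [0,3] S/N   <
    [0,2] NP   >
      [0,1] "dog" : NP/PP
      [1,2] "clearly" : PP
    [2,3] "no" : (S/N)\NP
  [3,4] "under" : N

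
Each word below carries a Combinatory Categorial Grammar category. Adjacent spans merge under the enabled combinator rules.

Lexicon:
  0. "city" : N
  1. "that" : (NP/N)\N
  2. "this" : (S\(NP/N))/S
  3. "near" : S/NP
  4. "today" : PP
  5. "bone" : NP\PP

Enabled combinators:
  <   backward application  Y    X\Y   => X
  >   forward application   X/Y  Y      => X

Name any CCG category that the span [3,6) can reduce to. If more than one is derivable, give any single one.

S

[0,6] S   <
  [0,2] NP/N   <
    [0,1] "city" : N
    [1,2] "that" : (NP/N)\N
  [2,6] S\(NP/N)   >
    [2,3] "this" : (S\(NP/N))/S
    [3,6] S   >
      [3,4] "near" : S/NP
      [4,6] NP   <
        [4,5] "today" : PP
        [5,6] "bone" : NP\PP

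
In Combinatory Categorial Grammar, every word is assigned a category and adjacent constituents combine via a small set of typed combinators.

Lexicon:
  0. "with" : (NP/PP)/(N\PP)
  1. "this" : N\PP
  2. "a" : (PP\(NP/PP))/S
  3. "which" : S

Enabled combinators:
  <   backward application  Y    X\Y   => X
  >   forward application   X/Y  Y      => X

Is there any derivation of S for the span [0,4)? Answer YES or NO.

NO

(NP/PP)/(N\PP) N\PP (PP\(NP/PP))/S S
CKY chart[0,4] = {PP}; S ∉ chart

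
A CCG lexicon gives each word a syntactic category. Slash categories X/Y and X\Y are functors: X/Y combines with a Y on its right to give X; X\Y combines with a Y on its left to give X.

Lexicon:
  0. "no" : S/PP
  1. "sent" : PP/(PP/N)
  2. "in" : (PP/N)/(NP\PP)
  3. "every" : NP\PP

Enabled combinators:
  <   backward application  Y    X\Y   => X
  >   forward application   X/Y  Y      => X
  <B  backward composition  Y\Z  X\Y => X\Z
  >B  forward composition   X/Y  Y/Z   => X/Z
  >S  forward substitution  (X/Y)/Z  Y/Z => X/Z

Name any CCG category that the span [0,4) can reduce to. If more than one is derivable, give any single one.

S

[0,4] S   >
  [0,1] "no" : S/PP
  [1,4] PP   >
    [1,2] "sent" : PP/(PP/N)
    [2,4] PP/N   >
      [2,3] "in" : (PP/N)/(NP\PP)
      [3,4] "every" : NP\PP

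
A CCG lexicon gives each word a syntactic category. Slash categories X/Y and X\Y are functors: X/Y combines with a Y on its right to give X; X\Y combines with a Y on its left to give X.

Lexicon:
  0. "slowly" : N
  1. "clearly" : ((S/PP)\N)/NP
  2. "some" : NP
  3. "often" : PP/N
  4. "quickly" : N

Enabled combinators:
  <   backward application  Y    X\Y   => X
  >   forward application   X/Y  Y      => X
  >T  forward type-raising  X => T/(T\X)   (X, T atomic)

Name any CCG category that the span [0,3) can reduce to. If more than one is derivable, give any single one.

S/PP

[0,5] S   >
  [0,3] S/PP   <
    [0,1] "slowly" : N
    [1,3] (S/PP)\N   >
      [1,2] "clearly" : ((S/PP)\N)/NP
      [2,3] "some" : NP
  [3,5] PP   >
    [3,4] "often" : PP/N
    [4,5] "quickly" : N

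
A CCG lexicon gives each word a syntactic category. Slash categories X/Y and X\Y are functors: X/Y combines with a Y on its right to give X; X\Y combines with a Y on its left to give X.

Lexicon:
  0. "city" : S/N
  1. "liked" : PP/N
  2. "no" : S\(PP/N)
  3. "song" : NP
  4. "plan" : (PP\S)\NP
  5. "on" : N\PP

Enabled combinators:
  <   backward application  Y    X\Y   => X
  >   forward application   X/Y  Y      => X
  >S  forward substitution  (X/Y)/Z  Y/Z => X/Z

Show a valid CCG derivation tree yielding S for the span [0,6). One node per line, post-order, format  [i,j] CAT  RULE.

[0,6] S   >
  [0,1] "city" : S/N
  [1,6] N   <
    [1,5] PP   <
      [1,3] S   <
        [1,2] "liked" : PP/N
        [2,3] "no" : S\(PP/N)
      [3,5] PP\S   <
        [3,4] "song" : NP
        [4,5] "plan" : (PP\S)\NP
    [5,6] "on" : N\PP

[0,1] S/N  lex  "city"
[1,2] PP/N  lex  "liked"
[2,3] S\(PP/N)  lex  "no"
[1,3] S  <  k=2
[3,4] NP  lex  "song"
[4,5] (PP\S)\NP  lex  "plan"
[3,5] PP\S  <  k=4
[1,5] PP  <  k=3
[5,6] N\PP  lex  "on"
[1,6] N  <  k=5
[0,6] S  >  k=1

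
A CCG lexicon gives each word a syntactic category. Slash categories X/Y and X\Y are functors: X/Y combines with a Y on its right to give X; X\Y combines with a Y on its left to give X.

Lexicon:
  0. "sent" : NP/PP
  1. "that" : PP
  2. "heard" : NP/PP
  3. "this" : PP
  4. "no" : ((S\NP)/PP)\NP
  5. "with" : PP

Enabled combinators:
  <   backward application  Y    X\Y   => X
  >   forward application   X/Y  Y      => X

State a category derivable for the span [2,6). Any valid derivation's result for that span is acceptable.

S\NP

[0,6] S   <
  [0,2] NP   >
    [0,1] "sent" : NP/PP
    [1,2] "that" : PP
  [2,6] S\NP   >
    [2,5] (S\NP)/PP   <
      [2,4] NP   >
        [2,3] "heard" : NP/PP
        [3,4] "this" : PP
      [4,5] "no" : ((S\NP)/PP)\NP
    [5,6] "with" : PP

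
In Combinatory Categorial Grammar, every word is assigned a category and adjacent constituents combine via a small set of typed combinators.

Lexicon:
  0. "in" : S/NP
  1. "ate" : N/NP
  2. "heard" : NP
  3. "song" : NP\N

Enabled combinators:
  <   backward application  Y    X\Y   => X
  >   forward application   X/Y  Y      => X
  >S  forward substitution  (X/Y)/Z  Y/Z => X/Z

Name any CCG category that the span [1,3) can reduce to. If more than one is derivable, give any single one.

N

[0,4] S   >
  [0,1] "in" : S/NP
  [1,4] NP   <
    [1,3] N   >
      [1,2] "ate" : N/NP
      [2,3] "heard" : NP
    [3,4] "song" : NP\N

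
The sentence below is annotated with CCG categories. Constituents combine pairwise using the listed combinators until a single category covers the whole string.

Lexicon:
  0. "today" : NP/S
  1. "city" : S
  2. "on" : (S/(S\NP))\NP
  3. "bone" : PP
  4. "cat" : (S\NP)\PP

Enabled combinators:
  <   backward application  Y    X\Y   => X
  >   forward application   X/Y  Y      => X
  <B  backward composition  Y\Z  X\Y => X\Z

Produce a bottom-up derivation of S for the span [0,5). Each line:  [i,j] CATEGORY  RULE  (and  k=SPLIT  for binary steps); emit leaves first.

[0,1] NP/S  lex  "today"
[1,2] S  lex  "city"
[0,2] NP  >  k=1
[2,3] (S/(S\NP))\NP  lex  "on"
[0,3] S/(S\NP)  <  k=2
[3,4] PP  lex  "bone"
[4,5] (S\NP)\PP  lex  "cat"
[3,5] S\NP  <  k=4
[0,5] S  >  k=3

[0,5] S   >
  [0,3] S/(S\NP)   <
    [0,2] NP   >
      [0,1] "today" : NP/S
      [1,2] "city" : S
    [2,3] "on" : (S/(S\NP))\NP
  [3,5] S\NP   <
    [3,4] "bone" : PP
    [4,5] "cat" : (S\NP)\PP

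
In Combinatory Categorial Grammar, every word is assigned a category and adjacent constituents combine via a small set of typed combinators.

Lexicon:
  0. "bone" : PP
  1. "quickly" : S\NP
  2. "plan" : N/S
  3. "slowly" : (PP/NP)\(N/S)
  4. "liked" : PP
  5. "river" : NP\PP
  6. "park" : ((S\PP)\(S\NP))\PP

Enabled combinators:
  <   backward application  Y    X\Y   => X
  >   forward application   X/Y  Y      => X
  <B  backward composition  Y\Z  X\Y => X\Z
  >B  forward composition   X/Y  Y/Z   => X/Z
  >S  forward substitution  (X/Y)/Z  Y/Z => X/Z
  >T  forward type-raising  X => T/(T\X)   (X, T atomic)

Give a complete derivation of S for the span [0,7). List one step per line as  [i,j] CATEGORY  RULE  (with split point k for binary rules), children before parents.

[0,1] PP  lex  "bone"
[0,1] S/(S\PP)  >T
[1,2] S\NP  lex  "quickly"
[2,3] N/S  lex  "plan"
[3,4] (PP/NP)\(N/S)  lex  "slowly"
[2,4] PP/NP  <  k=3
[4,5] PP  lex  "liked"
[5,6] NP\PP  lex  "river"
[4,6] NP  <  k=5
[2,6] PP  >  k=4
[6,7] ((S\PP)\(S\NP))\PP  lex  "park"
[2,7] (S\PP)\(S\NP)  <  k=6
[1,7] S\PP  <  k=2
[0,7] S  >  k=1

[0,7] S   >
  [0,1] S/(S\PP)   >T
    [0,1] "bone" : PP
  [1,7] S\PP   <
    [1,2] "quickly" : S\NP
    [2,7] (S\PP)\(S\NP)   <
      [2,6] PP   >
        [2,4] PP/NP   <
          [2,3] "plan" : N/S
          [3,4] "slowly" : (PP/NP)\(N/S)
        [4,6] NP   <
          [4,5] "liked" : PP
          [5,6] "river" : NP\PP
      [6,7] "park" : ((S\PP)\(S\NP))\PP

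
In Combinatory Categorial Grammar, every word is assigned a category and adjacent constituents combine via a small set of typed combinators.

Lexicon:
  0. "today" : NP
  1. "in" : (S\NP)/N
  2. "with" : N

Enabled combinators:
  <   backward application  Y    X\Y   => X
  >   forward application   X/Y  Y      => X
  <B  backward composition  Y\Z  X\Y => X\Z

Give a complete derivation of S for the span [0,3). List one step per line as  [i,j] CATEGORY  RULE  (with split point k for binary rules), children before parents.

[0,3] S   <
  [0,1] "today" : NP
  [1,3] S\NP   >
    [1,2] "in" : (S\NP)/N
    [2,3] "with" : N

[0,1] NP  lex  "today"
[1,2] (S\NP)/N  lex  "in"
[2,3] N  lex  "with"
[1,3] S\NP  >  k=2
[0,3] S  <  k=1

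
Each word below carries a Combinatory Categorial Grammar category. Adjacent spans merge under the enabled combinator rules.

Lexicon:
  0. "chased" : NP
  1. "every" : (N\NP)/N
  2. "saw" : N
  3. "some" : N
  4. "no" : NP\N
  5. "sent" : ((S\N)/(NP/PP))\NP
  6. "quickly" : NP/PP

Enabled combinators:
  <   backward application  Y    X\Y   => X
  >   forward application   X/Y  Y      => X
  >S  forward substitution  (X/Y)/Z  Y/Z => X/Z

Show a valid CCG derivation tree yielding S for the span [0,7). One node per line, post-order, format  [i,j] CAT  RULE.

[0,7] S   <
  [0,3] N   <
    [0,1] "chased" : NP
    [1,3] N\NP   >
      [1,2] "every" : (N\NP)/N
      [2,3] "saw" : N
  [3,7] S\N   >
    [3,6] (S\N)/(NP/PP)   <
      [3,5] NP   <
        [3,4] "some" : N
        [4,5] "no" : NP\N
      [5,6] "sent" : ((S\N)/(NP/PP))\NP
    [6,7] "quickly" : NP/PP

[0,1] NP  lex  "chased"
[1,2] (N\NP)/N  lex  "every"
[2,3] N  lex  "saw"
[1,3] N\NP  >  k=2
[0,3] N  <  k=1
[3,4] N  lex  "some"
[4,5] NP\N  lex  "no"
[3,5] NP  <  k=4
[5,6] ((S\N)/(NP/PP))\NP  lex  "sent"
[3,6] (S\N)/(NP/PP)  <  k=5
[6,7] NP/PP  lex  "quickly"
[3,7] S\N  >  k=6
[0,7] S  <  k=3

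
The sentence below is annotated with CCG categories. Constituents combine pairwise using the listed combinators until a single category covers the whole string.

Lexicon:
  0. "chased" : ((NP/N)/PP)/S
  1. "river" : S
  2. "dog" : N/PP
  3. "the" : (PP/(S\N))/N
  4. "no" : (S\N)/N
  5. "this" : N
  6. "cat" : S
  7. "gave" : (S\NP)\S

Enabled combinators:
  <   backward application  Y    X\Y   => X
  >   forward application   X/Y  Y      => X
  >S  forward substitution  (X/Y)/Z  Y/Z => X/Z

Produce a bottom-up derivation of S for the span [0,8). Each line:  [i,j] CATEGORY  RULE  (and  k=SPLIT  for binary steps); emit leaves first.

[0,8] S   <
  [0,6] NP   >
    [0,3] NP/PP   >S
      [0,2] (NP/N)/PP   >
        [0,1] "chased" : ((NP/N)/PP)/S
        [1,2] "river" : S
      [2,3] "dog" : N/PP
    [3,6] PP   >
      [3,5] PP/N   >S
        [3,4] "the" : (PP/(S\N))/N
        [4,5] "no" : (S\N)/N
      [5,6] "this" : N
  [6,8] S\NP   <
    [6,7] "cat" : S
    [7,8] "gave" : (S\NP)\S

[0,1] ((NP/N)/PP)/S  lex  "chased"
[1,2] S  lex  "river"
[0,2] (NP/N)/PP  >  k=1
[2,3] N/PP  lex  "dog"
[0,3] NP/PP  >S  k=2
[3,4] (PP/(S\N))/N  lex  "the"
[4,5] (S\N)/N  lex  "no"
[3,5] PP/N  >S  k=4
[5,6] N  lex  "this"
[3,6] PP  >  k=5
[0,6] NP  >  k=3
[6,7] S  lex  "cat"
[7,8] (S\NP)\S  lex  "gave"
[6,8] S\NP  <  k=7
[0,8] S  <  k=6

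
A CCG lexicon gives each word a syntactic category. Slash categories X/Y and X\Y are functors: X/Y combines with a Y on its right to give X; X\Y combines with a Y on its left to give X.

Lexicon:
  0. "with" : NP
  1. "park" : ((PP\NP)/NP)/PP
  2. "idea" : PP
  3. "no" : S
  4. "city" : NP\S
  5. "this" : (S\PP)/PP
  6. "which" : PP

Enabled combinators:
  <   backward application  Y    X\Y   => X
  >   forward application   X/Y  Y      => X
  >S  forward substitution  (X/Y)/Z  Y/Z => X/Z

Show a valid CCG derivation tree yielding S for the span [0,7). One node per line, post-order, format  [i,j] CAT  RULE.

[0,1] NP  lex  "with"
[1,2] ((PP\NP)/NP)/PP  lex  "park"
[2,3] PP  lex  "idea"
[1,3] (PP\NP)/NP  >  k=2
[3,4] S  lex  "no"
[4,5] NP\S  lex  "city"
[3,5] NP  <  k=4
[1,5] PP\NP  >  k=3
[0,5] PP  <  k=1
[5,6] (S\PP)/PP  lex  "this"
[6,7] PP  lex  "which"
[5,7] S\PP  >  k=6
[0,7] S  <  k=5

[0,7] S   <
  [0,5] PP   <
    [0,1] "with" : NP
    [1,5] PP\NP   >
      [1,3] (PP\NP)/NP   >
        [1,2] "park" : ((PP\NP)/NP)/PP
        [2,3] "idea" : PP
      [3,5] NP   <
        [3,4] "no" : S
        [4,5] "city" : NP\S
  [5,7] S\PP   >
    [5,6] "this" : (S\PP)/PP
    [6,7] "which" : PP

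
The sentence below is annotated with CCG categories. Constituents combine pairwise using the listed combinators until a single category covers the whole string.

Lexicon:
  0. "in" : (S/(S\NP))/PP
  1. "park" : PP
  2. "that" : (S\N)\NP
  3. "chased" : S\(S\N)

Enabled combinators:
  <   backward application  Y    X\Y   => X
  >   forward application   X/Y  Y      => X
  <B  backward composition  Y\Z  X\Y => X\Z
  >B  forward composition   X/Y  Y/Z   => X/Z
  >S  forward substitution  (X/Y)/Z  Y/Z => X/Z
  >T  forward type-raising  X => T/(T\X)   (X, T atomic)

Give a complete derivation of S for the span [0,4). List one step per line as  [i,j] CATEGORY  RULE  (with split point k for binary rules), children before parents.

[0,1] (S/(S\NP))/PP  lex  "in"
[1,2] PP  lex  "park"
[0,2] S/(S\NP)  >  k=1
[2,3] (S\N)\NP  lex  "that"
[3,4] S\(S\N)  lex  "chased"
[2,4] S\NP  <B  k=3
[0,4] S  >  k=2

[0,4] S   >
  [0,2] S/(S\NP)   >
    [0,1] "in" : (S/(S\NP))/PP
    [1,2] "park" : PP
  [2,4] S\NP   <B
    [2,3] "that" : (S\N)\NP
    [3,4] "chased" : S\(S\N)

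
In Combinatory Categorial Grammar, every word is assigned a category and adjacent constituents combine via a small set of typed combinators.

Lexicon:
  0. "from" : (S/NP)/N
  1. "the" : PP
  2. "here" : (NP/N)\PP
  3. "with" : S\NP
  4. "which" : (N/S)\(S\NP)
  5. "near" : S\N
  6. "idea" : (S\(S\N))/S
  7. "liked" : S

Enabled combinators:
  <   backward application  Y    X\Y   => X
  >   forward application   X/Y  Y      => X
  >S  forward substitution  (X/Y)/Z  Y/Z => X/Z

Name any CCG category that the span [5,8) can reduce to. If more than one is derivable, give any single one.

[0,8] S   >
  [0,3] S/N   >S
    [0,1] "from" : (S/NP)/N
    [1,3] NP/N   <
      [1,2] "the" : PP
      [2,3] "here" : (NP/N)\PP
  [3,8] N   >
    [3,5] N/S   <
      [3,4] "with" : S\NP
      [4,5] "which" : (N/S)\(S\NP)
    [5,8] S   <
      [5,6] "near" : S\N
      [6,8] S\(S\N)   >
        [6,7] "idea" : (S\(S\N))/S
        [7,8] "liked" : S

S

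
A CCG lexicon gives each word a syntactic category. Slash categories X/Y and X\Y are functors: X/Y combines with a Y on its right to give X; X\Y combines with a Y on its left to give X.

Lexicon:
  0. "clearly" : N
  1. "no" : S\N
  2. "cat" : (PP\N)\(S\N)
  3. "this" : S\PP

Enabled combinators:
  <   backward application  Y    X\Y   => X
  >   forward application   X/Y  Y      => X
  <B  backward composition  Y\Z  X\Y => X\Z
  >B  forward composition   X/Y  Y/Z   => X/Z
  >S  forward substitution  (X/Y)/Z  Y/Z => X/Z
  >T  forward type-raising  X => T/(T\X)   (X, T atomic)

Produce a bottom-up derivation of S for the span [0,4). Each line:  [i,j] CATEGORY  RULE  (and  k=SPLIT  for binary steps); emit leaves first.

[0,1] N  lex  "clearly"
[0,1] S/(S\N)  >T
[1,2] S\N  lex  "no"
[2,3] (PP\N)\(S\N)  lex  "cat"
[1,3] PP\N  <  k=2
[3,4] S\PP  lex  "this"
[1,4] S\N  <B  k=3
[0,4] S  >  k=1

[0,4] S   >
  [0,1] S/(S\N)   >T
    [0,1] "clearly" : N
  [1,4] S\N   <B
    [1,3] PP\N   <
      [1,2] "no" : S\N
      [2,3] "cat" : (PP\N)\(S\N)
    [3,4] "this" : S\PP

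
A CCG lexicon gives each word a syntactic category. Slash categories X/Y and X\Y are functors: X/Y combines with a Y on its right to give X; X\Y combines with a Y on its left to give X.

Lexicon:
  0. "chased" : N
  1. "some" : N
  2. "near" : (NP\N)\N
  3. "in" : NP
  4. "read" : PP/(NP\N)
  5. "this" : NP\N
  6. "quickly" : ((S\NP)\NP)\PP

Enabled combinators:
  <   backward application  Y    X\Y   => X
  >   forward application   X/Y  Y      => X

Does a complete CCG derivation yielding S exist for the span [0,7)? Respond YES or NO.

[0,7] S   <
  [0,3] NP   <
    [0,1] "chased" : N
    [1,3] NP\N   <
      [1,2] "some" : N
      [2,3] "near" : (NP\N)\N
  [3,7] S\NP   <
    [3,4] "in" : NP
    [4,7] (S\NP)\NP   <
      [4,6] PP   >
        [4,5] "read" : PP/(NP\N)
        [5,6] "this" : NP\N
      [6,7] "quickly" : ((S\NP)\NP)\PP

YES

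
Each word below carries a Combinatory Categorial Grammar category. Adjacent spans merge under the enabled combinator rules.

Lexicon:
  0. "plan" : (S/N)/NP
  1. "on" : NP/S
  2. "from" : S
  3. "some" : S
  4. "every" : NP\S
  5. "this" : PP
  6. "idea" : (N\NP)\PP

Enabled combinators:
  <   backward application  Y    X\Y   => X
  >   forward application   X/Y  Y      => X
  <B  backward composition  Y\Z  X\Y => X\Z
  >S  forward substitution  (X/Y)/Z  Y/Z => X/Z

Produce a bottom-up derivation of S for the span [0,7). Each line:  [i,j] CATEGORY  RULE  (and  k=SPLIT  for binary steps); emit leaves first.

[0,1] (S/N)/NP  lex  "plan"
[1,2] NP/S  lex  "on"
[2,3] S  lex  "from"
[1,3] NP  >  k=2
[0,3] S/N  >  k=1
[3,4] S  lex  "some"
[4,5] NP\S  lex  "every"
[3,5] NP  <  k=4
[5,6] PP  lex  "this"
[6,7] (N\NP)\PP  lex  "idea"
[5,7] N\NP  <  k=6
[3,7] N  <  k=5
[0,7] S  >  k=3

[0,7] S   >
  [0,3] S/N   >
    [0,1] "plan" : (S/N)/NP
    [1,3] NP   >
      [1,2] "on" : NP/S
      [2,3] "from" : S
  [3,7] N   <
    [3,5] NP   <
      [3,4] "some" : S
      [4,5] "every" : NP\S
    [5,7] N\NP   <
      [5,6] "this" : PP
      [6,7] "idea" : (N\NP)\PP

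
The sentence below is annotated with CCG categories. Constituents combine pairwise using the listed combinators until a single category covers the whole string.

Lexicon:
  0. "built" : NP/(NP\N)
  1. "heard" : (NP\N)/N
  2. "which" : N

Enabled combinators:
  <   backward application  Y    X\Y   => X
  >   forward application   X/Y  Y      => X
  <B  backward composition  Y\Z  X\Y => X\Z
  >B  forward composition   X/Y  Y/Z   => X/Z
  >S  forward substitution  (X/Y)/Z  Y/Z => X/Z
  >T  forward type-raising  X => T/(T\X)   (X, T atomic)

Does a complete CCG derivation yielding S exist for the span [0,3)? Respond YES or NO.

NO

NP/(NP\N) (NP\N)/N N
CKY chart[0,3] = {N/(N\NP), NP, NP/(NP\NP), NP/(N\N), PP/(PP\NP), S/(S\NP)}; S ∉ chart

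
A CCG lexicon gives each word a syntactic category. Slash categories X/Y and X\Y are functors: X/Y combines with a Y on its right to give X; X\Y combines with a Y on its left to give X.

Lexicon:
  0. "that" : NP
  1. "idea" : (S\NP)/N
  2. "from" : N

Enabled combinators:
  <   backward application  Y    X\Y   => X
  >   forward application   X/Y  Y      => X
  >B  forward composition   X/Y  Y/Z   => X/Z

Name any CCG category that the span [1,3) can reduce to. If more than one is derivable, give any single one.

S\NP

[0,3] S   <
  [0,1] "that" : NP
  [1,3] S\NP   >
    [1,2] "idea" : (S\NP)/N
    [2,3] "from" : N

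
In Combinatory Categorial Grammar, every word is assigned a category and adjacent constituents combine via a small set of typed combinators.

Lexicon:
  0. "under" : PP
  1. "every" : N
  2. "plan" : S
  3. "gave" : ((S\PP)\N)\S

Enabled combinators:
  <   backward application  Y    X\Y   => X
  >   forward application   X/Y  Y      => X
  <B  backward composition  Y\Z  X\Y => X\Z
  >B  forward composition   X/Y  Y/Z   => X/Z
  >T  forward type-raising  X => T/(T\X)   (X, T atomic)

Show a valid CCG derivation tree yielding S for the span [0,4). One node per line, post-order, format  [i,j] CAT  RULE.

[0,1] PP  lex  "under"
[0,1] S/(S\PP)  >T
[1,2] N  lex  "every"
[2,3] S  lex  "plan"
[3,4] ((S\PP)\N)\S  lex  "gave"
[2,4] (S\PP)\N  <  k=3
[1,4] S\PP  <  k=2
[0,4] S  >  k=1

[0,4] S   >
  [0,1] S/(S\PP)   >T
    [0,1] "under" : PP
  [1,4] S\PP   <
    [1,2] "every" : N
    [2,4] (S\PP)\N   <
      [2,3] "plan" : S
      [3,4] "gave" : ((S\PP)\N)\S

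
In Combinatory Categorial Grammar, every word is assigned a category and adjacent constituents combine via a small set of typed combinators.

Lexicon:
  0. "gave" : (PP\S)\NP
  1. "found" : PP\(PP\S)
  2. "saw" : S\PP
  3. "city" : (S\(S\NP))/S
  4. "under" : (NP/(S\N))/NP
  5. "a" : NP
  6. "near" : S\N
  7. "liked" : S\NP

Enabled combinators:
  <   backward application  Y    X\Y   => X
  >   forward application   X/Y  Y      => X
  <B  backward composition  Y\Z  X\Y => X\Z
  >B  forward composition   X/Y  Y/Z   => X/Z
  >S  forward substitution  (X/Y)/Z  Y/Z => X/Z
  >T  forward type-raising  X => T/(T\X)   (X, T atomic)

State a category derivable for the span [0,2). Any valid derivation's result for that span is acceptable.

PP\NP

[0,8] S   <
  [0,3] S\NP   <B
    [0,2] PP\NP   <B
      [0,1] "gave" : (PP\S)\NP
      [1,2] "found" : PP\(PP\S)
    [2,3] "saw" : S\PP
  [3,8] S\(S\NP)   >
    [3,4] "city" : (S\(S\NP))/S
    [4,8] S   <
      [4,7] NP   >
        [4,6] NP/(S\N)   >
          [4,5] "under" : (NP/(S\N))/NP
          [5,6] "a" : NP
        [6,7] "near" : S\N
      [7,8] "liked" : S\NP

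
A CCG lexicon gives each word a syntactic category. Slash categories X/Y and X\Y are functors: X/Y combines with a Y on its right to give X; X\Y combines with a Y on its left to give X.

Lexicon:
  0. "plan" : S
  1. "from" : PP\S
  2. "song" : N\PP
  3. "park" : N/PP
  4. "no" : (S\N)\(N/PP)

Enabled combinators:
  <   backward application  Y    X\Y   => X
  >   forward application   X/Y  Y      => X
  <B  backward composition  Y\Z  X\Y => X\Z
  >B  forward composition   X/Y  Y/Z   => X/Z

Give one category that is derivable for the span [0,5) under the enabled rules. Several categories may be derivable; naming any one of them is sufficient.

[0,5] S   <
  [0,3] N   <
    [0,1] "plan" : S
    [1,3] N\S   <B
      [1,2] "from" : PP\S
      [2,3] "song" : N\PP
  [3,5] S\N   <
    [3,4] "park" : N/PP
    [4,5] "no" : (S\N)\(N/PP)

S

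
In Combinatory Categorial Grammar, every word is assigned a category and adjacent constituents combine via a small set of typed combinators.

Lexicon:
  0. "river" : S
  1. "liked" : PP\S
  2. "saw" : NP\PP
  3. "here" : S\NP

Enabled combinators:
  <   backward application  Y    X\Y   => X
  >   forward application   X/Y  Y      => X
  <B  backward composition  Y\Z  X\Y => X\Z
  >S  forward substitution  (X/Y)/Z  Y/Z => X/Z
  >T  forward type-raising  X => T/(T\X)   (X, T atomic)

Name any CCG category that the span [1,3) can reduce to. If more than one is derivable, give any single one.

[0,4] S   <
  [0,3] NP   >
    [0,1] NP/(NP\S)   >T
      [0,1] "river" : S
    [1,3] NP\S   <B
      [1,2] "liked" : PP\S
      [2,3] "saw" : NP\PP
  [3,4] "here" : S\NP

NP\S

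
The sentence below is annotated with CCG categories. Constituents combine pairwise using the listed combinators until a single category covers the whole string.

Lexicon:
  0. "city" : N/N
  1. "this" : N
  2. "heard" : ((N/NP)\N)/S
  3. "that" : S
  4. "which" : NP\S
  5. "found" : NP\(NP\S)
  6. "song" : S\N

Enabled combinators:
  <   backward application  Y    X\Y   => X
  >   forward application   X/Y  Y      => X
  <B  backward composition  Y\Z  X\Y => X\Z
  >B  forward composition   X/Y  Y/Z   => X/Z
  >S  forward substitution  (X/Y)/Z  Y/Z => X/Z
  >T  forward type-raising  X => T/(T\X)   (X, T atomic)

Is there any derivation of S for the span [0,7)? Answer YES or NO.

[0,7] S   <
  [0,6] N   >
    [0,4] N/NP   >B
      [0,1] "city" : N/N
      [1,4] N/NP   <
        [1,2] "this" : N
        [2,4] (N/NP)\N   >
          [2,3] "heard" : ((N/NP)\N)/S
          [3,4] "that" : S
    [4,6] NP   <
      [4,5] "which" : NP\S
      [5,6] "found" : NP\(NP\S)
  [6,7] "song" : S\N

YES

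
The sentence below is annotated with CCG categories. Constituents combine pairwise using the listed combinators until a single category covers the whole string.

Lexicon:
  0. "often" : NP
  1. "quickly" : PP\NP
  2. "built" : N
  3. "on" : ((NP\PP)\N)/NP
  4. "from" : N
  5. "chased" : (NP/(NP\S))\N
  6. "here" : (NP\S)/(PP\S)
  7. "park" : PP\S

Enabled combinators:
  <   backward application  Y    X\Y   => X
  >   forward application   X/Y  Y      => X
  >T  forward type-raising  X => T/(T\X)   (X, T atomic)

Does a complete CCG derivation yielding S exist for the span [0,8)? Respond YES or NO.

NO

NP PP\NP N ((NP\PP)\N)/NP N (NP/(NP\S))\N (NP\S)/(PP\S) PP\S
CKY chart[0,8] = {N/(N\NP), NP, NP/(NP\NP), PP/(PP\NP), S/(S\NP)}; S ∉ chart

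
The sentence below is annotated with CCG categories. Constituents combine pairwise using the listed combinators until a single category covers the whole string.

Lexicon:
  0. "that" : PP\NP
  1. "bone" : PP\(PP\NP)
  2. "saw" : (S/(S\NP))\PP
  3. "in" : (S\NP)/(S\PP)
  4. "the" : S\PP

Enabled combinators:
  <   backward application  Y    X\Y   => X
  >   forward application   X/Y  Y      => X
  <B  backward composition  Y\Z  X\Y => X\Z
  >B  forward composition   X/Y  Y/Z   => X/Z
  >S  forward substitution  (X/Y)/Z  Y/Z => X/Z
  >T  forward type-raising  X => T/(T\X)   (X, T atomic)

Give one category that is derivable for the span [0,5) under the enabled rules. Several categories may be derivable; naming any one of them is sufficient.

S

[0,5] S   >
  [0,3] S/(S\NP)   <
    [0,2] PP   <
      [0,1] "that" : PP\NP
      [1,2] "bone" : PP\(PP\NP)
    [2,3] "saw" : (S/(S\NP))\PP
  [3,5] S\NP   >
    [3,4] "in" : (S\NP)/(S\PP)
    [4,5] "the" : S\PP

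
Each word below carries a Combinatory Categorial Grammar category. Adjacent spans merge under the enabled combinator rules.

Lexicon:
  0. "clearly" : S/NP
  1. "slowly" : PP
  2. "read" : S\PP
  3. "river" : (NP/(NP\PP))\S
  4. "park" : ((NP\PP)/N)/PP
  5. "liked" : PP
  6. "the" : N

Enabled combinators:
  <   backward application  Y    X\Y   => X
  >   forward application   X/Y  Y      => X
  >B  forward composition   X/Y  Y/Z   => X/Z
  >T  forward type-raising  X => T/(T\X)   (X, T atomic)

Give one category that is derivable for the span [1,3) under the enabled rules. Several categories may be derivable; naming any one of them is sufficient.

S

[0,7] S   >
  [0,1] "clearly" : S/NP
  [1,7] NP   >
    [1,4] NP/(NP\PP)   <
      [1,3] S   <
        [1,2] "slowly" : PP
        [2,3] "read" : S\PP
      [3,4] "river" : (NP/(NP\PP))\S
    [4,7] NP\PP   >
      [4,6] (NP\PP)/N   >
        [4,5] "park" : ((NP\PP)/N)/PP
        [5,6] "liked" : PP
      [6,7] "the" : N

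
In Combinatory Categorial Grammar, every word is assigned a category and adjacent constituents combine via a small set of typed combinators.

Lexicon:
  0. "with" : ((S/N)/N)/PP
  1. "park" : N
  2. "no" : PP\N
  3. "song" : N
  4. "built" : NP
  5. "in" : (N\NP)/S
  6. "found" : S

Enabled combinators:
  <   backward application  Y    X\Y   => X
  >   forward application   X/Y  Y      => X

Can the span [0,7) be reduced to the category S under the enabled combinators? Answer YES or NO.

YES

[0,7] S   >
  [0,4] S/N   >
    [0,3] (S/N)/N   >
      [0,1] "with" : ((S/N)/N)/PP
      [1,3] PP   <
        [1,2] "park" : N
        [2,3] "no" : PP\N
    [3,4] "song" : N
  [4,7] N   <
    [4,5] "built" : NP
    [5,7] N\NP   >
      [5,6] "in" : (N\NP)/S
      [6,7] "found" : S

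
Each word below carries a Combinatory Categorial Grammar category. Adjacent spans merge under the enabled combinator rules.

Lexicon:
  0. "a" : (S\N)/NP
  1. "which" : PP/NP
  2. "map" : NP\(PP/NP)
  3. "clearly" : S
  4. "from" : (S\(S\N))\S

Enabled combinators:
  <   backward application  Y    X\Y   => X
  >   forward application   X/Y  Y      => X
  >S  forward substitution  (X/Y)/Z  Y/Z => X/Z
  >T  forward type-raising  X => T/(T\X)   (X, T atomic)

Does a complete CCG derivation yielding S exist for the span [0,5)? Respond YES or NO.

YES

[0,5] S   <
  [0,3] S\N   >
    [0,1] "a" : (S\N)/NP
    [1,3] NP   <
      [1,2] "which" : PP/NP
      [2,3] "map" : NP\(PP/NP)
  [3,5] S\(S\N)   <
    [3,4] "clearly" : S
    [4,5] "from" : (S\(S\N))\S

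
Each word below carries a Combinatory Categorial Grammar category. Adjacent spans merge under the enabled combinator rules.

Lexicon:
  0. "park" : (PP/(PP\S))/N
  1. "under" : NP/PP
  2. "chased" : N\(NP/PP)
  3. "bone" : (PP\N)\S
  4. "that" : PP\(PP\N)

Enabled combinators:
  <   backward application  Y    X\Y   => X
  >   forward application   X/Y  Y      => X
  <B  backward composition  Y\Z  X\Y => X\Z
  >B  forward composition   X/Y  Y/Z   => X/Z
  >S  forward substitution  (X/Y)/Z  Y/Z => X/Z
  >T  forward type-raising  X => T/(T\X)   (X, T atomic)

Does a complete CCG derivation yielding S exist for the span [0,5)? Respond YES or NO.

NO

(PP/(PP\S))/N NP/PP N\(NP/PP) (PP\N)\S PP\(PP\N)
CKY chart[0,5] = {N/(N\PP), NP/(NP\PP), PP, PP/(PP\PP), S/(S\PP)}; S ∉ chart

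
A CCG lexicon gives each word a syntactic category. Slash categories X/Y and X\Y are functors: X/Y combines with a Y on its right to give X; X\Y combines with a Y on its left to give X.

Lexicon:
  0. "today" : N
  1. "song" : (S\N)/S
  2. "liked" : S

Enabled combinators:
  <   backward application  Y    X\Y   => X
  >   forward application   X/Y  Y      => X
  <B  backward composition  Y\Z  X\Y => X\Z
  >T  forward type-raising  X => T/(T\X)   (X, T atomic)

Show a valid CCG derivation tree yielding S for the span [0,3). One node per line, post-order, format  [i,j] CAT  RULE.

[0,3] S   <
  [0,1] "today" : N
  [1,3] S\N   >
    [1,2] "song" : (S\N)/S
    [2,3] "liked" : S

[0,1] N  lex  "today"
[1,2] (S\N)/S  lex  "song"
[2,3] S  lex  "liked"
[1,3] S\N  >  k=2
[0,3] S  <  k=1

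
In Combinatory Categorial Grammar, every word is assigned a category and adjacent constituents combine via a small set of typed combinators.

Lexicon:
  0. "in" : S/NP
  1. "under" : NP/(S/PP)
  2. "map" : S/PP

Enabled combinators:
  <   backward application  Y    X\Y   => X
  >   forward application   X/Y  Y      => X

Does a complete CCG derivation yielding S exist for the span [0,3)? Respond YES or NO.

YES

[0,3] S   >
  [0,1] "in" : S/NP
  [1,3] NP   >
    [1,2] "under" : NP/(S/PP)
    [2,3] "map" : S/PP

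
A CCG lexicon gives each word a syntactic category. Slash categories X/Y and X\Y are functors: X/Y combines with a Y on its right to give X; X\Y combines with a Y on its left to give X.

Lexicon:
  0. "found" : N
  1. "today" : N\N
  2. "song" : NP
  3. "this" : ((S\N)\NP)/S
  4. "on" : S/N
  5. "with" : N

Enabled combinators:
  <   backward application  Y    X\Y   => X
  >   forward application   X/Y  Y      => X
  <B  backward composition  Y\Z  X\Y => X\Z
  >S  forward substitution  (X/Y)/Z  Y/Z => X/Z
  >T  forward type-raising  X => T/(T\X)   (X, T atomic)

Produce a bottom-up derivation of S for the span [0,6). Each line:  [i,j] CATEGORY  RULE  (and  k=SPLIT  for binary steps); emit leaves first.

[0,1] N  lex  "found"
[1,2] N\N  lex  "today"
[2,3] NP  lex  "song"
[3,4] ((S\N)\NP)/S  lex  "this"
[4,5] S/N  lex  "on"
[5,6] N  lex  "with"
[4,6] S  >  k=5
[3,6] (S\N)\NP  >  k=4
[2,6] S\N  <  k=3
[1,6] S\N  <B  k=2
[0,6] S  <  k=1

[0,6] S   <
  [0,1] "found" : N
  [1,6] S\N   <B
    [1,2] "today" : N\N
    [2,6] S\N   <
      [2,3] "song" : NP
      [3,6] (S\N)\NP   >
        [3,4] "this" : ((S\N)\NP)/S
        [4,6] S   >
          [4,5] "on" : S/N
          [5,6] "with" : N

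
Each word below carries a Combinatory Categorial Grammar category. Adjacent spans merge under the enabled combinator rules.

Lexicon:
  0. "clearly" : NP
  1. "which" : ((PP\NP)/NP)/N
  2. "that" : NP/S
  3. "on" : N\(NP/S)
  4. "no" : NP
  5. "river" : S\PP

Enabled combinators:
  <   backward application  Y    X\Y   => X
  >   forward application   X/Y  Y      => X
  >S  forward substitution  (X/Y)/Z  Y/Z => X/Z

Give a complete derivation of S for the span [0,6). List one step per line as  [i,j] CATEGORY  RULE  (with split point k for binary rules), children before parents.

[0,1] NP  lex  "clearly"
[1,2] ((PP\NP)/NP)/N  lex  "which"
[2,3] NP/S  lex  "that"
[3,4] N\(NP/S)  lex  "on"
[2,4] N  <  k=3
[1,4] (PP\NP)/NP  >  k=2
[4,5] NP  lex  "no"
[1,5] PP\NP  >  k=4
[0,5] PP  <  k=1
[5,6] S\PP  lex  "river"
[0,6] S  <  k=5

[0,6] S   <
  [0,5] PP   <
    [0,1] "clearly" : NP
    [1,5] PP\NP   >
      [1,4] (PP\NP)/NP   >
        [1,2] "which" : ((PP\NP)/NP)/N
        [2,4] N   <
          [2,3] "that" : NP/S
          [3,4] "on" : N\(NP/S)
      [4,5] "no" : NP
  [5,6] "river" : S\PP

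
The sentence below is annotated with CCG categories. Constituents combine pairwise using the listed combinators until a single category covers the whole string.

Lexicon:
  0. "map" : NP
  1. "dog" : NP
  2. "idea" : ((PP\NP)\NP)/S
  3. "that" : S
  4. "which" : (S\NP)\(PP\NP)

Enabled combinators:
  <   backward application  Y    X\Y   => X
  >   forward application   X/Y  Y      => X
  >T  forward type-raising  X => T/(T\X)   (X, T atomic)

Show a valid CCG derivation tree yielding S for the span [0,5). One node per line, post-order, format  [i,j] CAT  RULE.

[0,1] NP  lex  "map"
[1,2] NP  lex  "dog"
[2,3] ((PP\NP)\NP)/S  lex  "idea"
[3,4] S  lex  "that"
[2,4] (PP\NP)\NP  >  k=3
[1,4] PP\NP  <  k=2
[4,5] (S\NP)\(PP\NP)  lex  "which"
[1,5] S\NP  <  k=4
[0,5] S  <  k=1

[0,5] S   <
  [0,1] "map" : NP
  [1,5] S\NP   <
    [1,4] PP\NP   <
      [1,2] "dog" : NP
      [2,4] (PP\NP)\NP   >
        [2,3] "idea" : ((PP\NP)\NP)/S
        [3,4] "that" : S
    [4,5] "which" : (S\NP)\(PP\NP)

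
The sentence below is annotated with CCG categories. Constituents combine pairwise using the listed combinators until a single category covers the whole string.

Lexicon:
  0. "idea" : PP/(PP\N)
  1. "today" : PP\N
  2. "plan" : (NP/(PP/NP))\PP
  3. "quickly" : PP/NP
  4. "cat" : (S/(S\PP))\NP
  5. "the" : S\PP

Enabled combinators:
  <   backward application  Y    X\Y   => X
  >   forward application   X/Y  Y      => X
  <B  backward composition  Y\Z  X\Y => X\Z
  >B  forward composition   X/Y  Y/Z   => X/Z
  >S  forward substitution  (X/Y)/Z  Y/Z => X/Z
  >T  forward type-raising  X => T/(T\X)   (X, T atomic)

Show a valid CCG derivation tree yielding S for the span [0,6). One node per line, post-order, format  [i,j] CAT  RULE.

[0,6] S   >
  [0,5] S/(S\PP)   <
    [0,4] NP   >
      [0,3] NP/(PP/NP)   <
        [0,2] PP   >
          [0,1] "idea" : PP/(PP\N)
          [1,2] "today" : PP\N
        [2,3] "plan" : (NP/(PP/NP))\PP
      [3,4] "quickly" : PP/NP
    [4,5] "cat" : (S/(S\PP))\NP
  [5,6] "the" : S\PP

[0,1] PP/(PP\N)  lex  "idea"
[1,2] PP\N  lex  "today"
[0,2] PP  >  k=1
[2,3] (NP/(PP/NP))\PP  lex  "plan"
[0,3] NP/(PP/NP)  <  k=2
[3,4] PP/NP  lex  "quickly"
[0,4] NP  >  k=3
[4,5] (S/(S\PP))\NP  lex  "cat"
[0,5] S/(S\PP)  <  k=4
[5,6] S\PP  lex  "the"
[0,6] S  >  k=5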